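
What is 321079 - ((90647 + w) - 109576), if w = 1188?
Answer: 338820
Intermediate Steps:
321079 - ((90647 + w) - 109576) = 321079 - ((90647 + 1188) - 109576) = 321079 - (91835 - 109576) = 321079 - 1*(-17741) = 321079 + 17741 = 338820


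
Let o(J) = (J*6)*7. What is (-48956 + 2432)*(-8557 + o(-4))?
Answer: 405921900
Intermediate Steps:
o(J) = 42*J (o(J) = (6*J)*7 = 42*J)
(-48956 + 2432)*(-8557 + o(-4)) = (-48956 + 2432)*(-8557 + 42*(-4)) = -46524*(-8557 - 168) = -46524*(-8725) = 405921900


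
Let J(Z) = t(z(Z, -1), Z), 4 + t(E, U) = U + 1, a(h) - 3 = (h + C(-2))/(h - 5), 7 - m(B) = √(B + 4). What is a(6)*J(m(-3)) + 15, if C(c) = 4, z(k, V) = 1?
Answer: 54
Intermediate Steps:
m(B) = 7 - √(4 + B) (m(B) = 7 - √(B + 4) = 7 - √(4 + B))
a(h) = 3 + (4 + h)/(-5 + h) (a(h) = 3 + (h + 4)/(h - 5) = 3 + (4 + h)/(-5 + h))
t(E, U) = -3 + U (t(E, U) = -4 + (U + 1) = -4 + (1 + U) = -3 + U)
J(Z) = -3 + Z
a(6)*J(m(-3)) + 15 = ((-11 + 4*6)/(-5 + 6))*(-3 + (7 - √(4 - 3))) + 15 = ((-11 + 24)/1)*(-3 + (7 - √1)) + 15 = (1*13)*(-3 + (7 - 1*1)) + 15 = 13*(-3 + (7 - 1)) + 15 = 13*(-3 + 6) + 15 = 13*3 + 15 = 39 + 15 = 54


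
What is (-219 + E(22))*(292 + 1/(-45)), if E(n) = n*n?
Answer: 696367/9 ≈ 77374.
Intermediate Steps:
E(n) = n**2
(-219 + E(22))*(292 + 1/(-45)) = (-219 + 22**2)*(292 + 1/(-45)) = (-219 + 484)*(292 - 1/45) = 265*(13139/45) = 696367/9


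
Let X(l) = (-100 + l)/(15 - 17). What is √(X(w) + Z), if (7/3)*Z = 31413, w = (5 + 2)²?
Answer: √2643690/14 ≈ 116.14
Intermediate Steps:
w = 49 (w = 7² = 49)
X(l) = 50 - l/2 (X(l) = (-100 + l)/(-2) = (-100 + l)*(-½) = 50 - l/2)
Z = 94239/7 (Z = (3/7)*31413 = 94239/7 ≈ 13463.)
√(X(w) + Z) = √((50 - ½*49) + 94239/7) = √((50 - 49/2) + 94239/7) = √(51/2 + 94239/7) = √(188835/14) = √2643690/14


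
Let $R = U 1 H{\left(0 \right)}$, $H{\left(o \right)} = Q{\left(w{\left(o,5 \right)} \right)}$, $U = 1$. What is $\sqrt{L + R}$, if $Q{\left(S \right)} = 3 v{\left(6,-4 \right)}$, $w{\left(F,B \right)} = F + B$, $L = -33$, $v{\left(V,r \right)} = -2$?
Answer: $i \sqrt{39} \approx 6.245 i$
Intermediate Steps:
$w{\left(F,B \right)} = B + F$
$Q{\left(S \right)} = -6$ ($Q{\left(S \right)} = 3 \left(-2\right) = -6$)
$H{\left(o \right)} = -6$
$R = -6$ ($R = 1 \cdot 1 \left(-6\right) = 1 \left(-6\right) = -6$)
$\sqrt{L + R} = \sqrt{-33 - 6} = \sqrt{-39} = i \sqrt{39}$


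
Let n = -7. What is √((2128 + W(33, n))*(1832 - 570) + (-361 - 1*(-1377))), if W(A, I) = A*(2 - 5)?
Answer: √2561614 ≈ 1600.5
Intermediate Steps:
W(A, I) = -3*A (W(A, I) = A*(-3) = -3*A)
√((2128 + W(33, n))*(1832 - 570) + (-361 - 1*(-1377))) = √((2128 - 3*33)*(1832 - 570) + (-361 - 1*(-1377))) = √((2128 - 99)*1262 + (-361 + 1377)) = √(2029*1262 + 1016) = √(2560598 + 1016) = √2561614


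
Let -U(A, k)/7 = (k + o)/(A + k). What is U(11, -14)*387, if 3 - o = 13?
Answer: -21672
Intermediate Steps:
o = -10 (o = 3 - 1*13 = 3 - 13 = -10)
U(A, k) = -7*(-10 + k)/(A + k) (U(A, k) = -7*(k - 10)/(A + k) = -7*(-10 + k)/(A + k))
U(11, -14)*387 = (7*(10 - 1*(-14))/(11 - 14))*387 = (7*(10 + 14)/(-3))*387 = (7*(-1/3)*24)*387 = -56*387 = -21672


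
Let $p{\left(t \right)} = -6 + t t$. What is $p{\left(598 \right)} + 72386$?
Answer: $429984$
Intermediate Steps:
$p{\left(t \right)} = -6 + t^{2}$
$p{\left(598 \right)} + 72386 = \left(-6 + 598^{2}\right) + 72386 = \left(-6 + 357604\right) + 72386 = 357598 + 72386 = 429984$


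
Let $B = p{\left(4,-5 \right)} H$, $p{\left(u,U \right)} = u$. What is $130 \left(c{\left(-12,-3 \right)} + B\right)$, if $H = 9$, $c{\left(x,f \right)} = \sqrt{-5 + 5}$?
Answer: $4680$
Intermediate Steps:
$c{\left(x,f \right)} = 0$ ($c{\left(x,f \right)} = \sqrt{0} = 0$)
$B = 36$ ($B = 4 \cdot 9 = 36$)
$130 \left(c{\left(-12,-3 \right)} + B\right) = 130 \left(0 + 36\right) = 130 \cdot 36 = 4680$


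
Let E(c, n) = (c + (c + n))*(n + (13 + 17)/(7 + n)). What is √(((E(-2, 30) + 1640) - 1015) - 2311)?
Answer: 3*I*√134606/37 ≈ 29.748*I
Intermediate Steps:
E(c, n) = (n + 2*c)*(n + 30/(7 + n))
√(((E(-2, 30) + 1640) - 1015) - 2311) = √((((30³ + 7*30² + 30*30 + 60*(-2) + 2*(-2)*30² + 14*(-2)*30)/(7 + 30) + 1640) - 1015) - 2311) = √((((27000 + 7*900 + 900 - 120 + 2*(-2)*900 - 840)/37 + 1640) - 1015) - 2311) = √((((27000 + 6300 + 900 - 120 - 3600 - 840)/37 + 1640) - 1015) - 2311) = √((((1/37)*29640 + 1640) - 1015) - 2311) = √(((29640/37 + 1640) - 1015) - 2311) = √((90320/37 - 1015) - 2311) = √(52765/37 - 2311) = √(-32742/37) = 3*I*√134606/37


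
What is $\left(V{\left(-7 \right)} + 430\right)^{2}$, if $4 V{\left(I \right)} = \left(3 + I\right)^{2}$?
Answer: $188356$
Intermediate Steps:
$V{\left(I \right)} = \frac{\left(3 + I\right)^{2}}{4}$
$\left(V{\left(-7 \right)} + 430\right)^{2} = \left(\frac{\left(3 - 7\right)^{2}}{4} + 430\right)^{2} = \left(\frac{\left(-4\right)^{2}}{4} + 430\right)^{2} = \left(\frac{1}{4} \cdot 16 + 430\right)^{2} = \left(4 + 430\right)^{2} = 434^{2} = 188356$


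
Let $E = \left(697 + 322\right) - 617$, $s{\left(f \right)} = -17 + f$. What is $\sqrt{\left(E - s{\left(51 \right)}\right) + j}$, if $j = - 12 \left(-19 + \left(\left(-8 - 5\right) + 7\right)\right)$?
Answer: $2 \sqrt{167} \approx 25.846$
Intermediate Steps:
$E = 402$ ($E = 1019 - 617 = 402$)
$j = 300$ ($j = - 12 \left(-19 + \left(-13 + 7\right)\right) = - 12 \left(-19 - 6\right) = \left(-12\right) \left(-25\right) = 300$)
$\sqrt{\left(E - s{\left(51 \right)}\right) + j} = \sqrt{\left(402 - \left(-17 + 51\right)\right) + 300} = \sqrt{\left(402 - 34\right) + 300} = \sqrt{368 + 300} = \sqrt{668} = 2 \sqrt{167}$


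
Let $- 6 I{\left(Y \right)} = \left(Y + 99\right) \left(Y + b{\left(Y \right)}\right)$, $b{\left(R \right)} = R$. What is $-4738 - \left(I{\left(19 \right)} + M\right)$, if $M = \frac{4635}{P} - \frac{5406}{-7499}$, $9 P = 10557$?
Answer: $- \frac{35144308051}{8796327} \approx -3995.3$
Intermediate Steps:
$P = 1173$ ($P = \frac{1}{9} \cdot 10557 = 1173$)
$I{\left(Y \right)} = - \frac{Y \left(99 + Y\right)}{3}$ ($I{\left(Y \right)} = - \frac{\left(Y + 99\right) \left(Y + Y\right)}{6} = - \frac{\left(99 + Y\right) 2 Y}{6} = - \frac{2 Y \left(99 + Y\right)}{6} = - \frac{Y \left(99 + Y\right)}{3}$)
$M = \frac{13699701}{2932109}$ ($M = \frac{4635}{1173} - \frac{5406}{-7499} = 4635 \cdot \frac{1}{1173} - - \frac{5406}{7499} = \frac{1545}{391} + \frac{5406}{7499} = \frac{13699701}{2932109} \approx 4.6723$)
$-4738 - \left(I{\left(19 \right)} + M\right) = -4738 - \left(\frac{1}{3} \cdot 19 \left(-99 - 19\right) + \frac{13699701}{2932109}\right) = -4738 - \left(\frac{1}{3} \cdot 19 \left(-118\right) + \frac{13699701}{2932109}\right) = -4738 - \left(- \frac{2242}{3} + \frac{13699701}{2932109}\right) = -4738 - - \frac{6532689275}{8796327} = -4738 + \frac{6532689275}{8796327} = - \frac{35144308051}{8796327}$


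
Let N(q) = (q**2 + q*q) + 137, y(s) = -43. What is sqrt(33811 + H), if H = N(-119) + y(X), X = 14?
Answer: sqrt(62227) ≈ 249.45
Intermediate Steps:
N(q) = 137 + 2*q**2 (N(q) = (q**2 + q**2) + 137 = 2*q**2 + 137 = 137 + 2*q**2)
H = 28416 (H = (137 + 2*(-119)**2) - 43 = (137 + 2*14161) - 43 = (137 + 28322) - 43 = 28459 - 43 = 28416)
sqrt(33811 + H) = sqrt(33811 + 28416) = sqrt(62227)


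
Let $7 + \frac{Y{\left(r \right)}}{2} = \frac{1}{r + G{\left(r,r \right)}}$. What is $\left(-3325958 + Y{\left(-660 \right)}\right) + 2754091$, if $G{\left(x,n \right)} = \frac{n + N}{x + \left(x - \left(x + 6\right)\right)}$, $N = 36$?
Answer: $- \frac{20918263329}{36578} \approx -5.7188 \cdot 10^{5}$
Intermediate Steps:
$G{\left(x,n \right)} = \frac{36 + n}{-6 + x}$ ($G{\left(x,n \right)} = \frac{n + 36}{x + \left(x - \left(x + 6\right)\right)} = \frac{36 + n}{x + \left(x - \left(6 + x\right)\right)} = \frac{36 + n}{x - 6} = \frac{36 + n}{-6 + x}$)
$Y{\left(r \right)} = -14 + \frac{2}{r + \frac{36 + r}{-6 + r}}$
$\left(-3325958 + Y{\left(-660 \right)}\right) + 2754091 = \left(-3325958 + \frac{2 \left(-258 - 7 \left(-660\right)^{2} + 36 \left(-660\right)\right)}{36 + \left(-660\right)^{2} - -3300}\right) + 2754091 = \left(-3325958 + \frac{2 \left(-258 - 3049200 - 23760\right)}{36 + 435600 + 3300}\right) + 2754091 = \left(-3325958 + \frac{2 \left(-258 - 3049200 - 23760\right)}{438936}\right) + 2754091 = \left(-3325958 + 2 \cdot \frac{1}{438936} \left(-3073218\right)\right) + 2754091 = \left(-3325958 - \frac{512203}{36578}\right) + 2754091 = - \frac{121657403927}{36578} + 2754091 = - \frac{20918263329}{36578}$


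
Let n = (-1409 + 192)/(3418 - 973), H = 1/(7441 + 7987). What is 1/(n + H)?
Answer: -37721460/18773431 ≈ -2.0093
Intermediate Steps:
H = 1/15428 ≈ 6.4817e-5
n = -1217/2445 ≈ -0.49775
1/(n + H) = 1/(-1217/2445 + 1/15428) = 1/(-18773431/37721460) = -37721460/18773431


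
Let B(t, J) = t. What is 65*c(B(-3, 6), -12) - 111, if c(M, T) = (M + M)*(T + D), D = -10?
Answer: 8469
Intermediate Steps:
c(M, T) = 2*M*(-10 + T) (c(M, T) = (M + M)*(T - 10) = (2*M)*(-10 + T) = 2*M*(-10 + T))
65*c(B(-3, 6), -12) - 111 = 65*(2*(-3)*(-10 - 12)) - 111 = 65*(2*(-3)*(-22)) - 111 = 65*132 - 111 = 8580 - 111 = 8469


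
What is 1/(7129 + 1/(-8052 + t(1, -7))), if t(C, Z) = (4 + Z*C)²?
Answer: 8043/57338546 ≈ 0.00014027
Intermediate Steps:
t(C, Z) = (4 + C*Z)²
1/(7129 + 1/(-8052 + t(1, -7))) = 1/(7129 + 1/(-8052 + (4 + 1*(-7))²)) = 1/(7129 + 1/(-8052 + (4 - 7)²)) = 1/(7129 + 1/(-8052 + (-3)²)) = 1/(7129 + 1/(-8052 + 9)) = 1/(7129 + 1/(-8043)) = 1/(7129 - 1/8043) = 1/(57338546/8043) = 8043/57338546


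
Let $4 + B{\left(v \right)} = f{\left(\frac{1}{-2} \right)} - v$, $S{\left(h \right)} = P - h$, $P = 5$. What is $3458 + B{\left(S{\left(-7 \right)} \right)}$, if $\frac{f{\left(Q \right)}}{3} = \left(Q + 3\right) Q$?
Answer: $\frac{13753}{4} \approx 3438.3$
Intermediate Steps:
$f{\left(Q \right)} = 3 Q \left(3 + Q\right)$ ($f{\left(Q \right)} = 3 \left(Q + 3\right) Q = 3 \left(3 + Q\right) Q = 3 Q \left(3 + Q\right)$)
$S{\left(h \right)} = 5 - h$
$B{\left(v \right)} = - \frac{31}{4} - v$ ($B{\left(v \right)} = -4 - \left(v - \frac{3 \left(3 + \frac{1}{-2}\right)}{-2}\right) = -4 - \left(v + \frac{3 \left(3 - \frac{1}{2}\right)}{2}\right) = -4 - \left(\frac{15}{4} + v\right) = - \frac{31}{4} - v$)
$3458 + B{\left(S{\left(-7 \right)} \right)} = 3458 - \left(\frac{51}{4} + 7\right) = 3458 - \frac{79}{4} = \frac{13753}{4}$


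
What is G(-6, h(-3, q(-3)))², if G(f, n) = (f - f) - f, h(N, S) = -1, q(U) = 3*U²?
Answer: 36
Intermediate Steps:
G(f, n) = -f (G(f, n) = 0 - f = -f)
G(-6, h(-3, q(-3)))² = (-1*(-6))² = 6² = 36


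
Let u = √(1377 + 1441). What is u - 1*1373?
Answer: -1373 + √2818 ≈ -1319.9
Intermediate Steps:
u = √2818 ≈ 53.085
u - 1*1373 = √2818 - 1*1373 = √2818 - 1373 = -1373 + √2818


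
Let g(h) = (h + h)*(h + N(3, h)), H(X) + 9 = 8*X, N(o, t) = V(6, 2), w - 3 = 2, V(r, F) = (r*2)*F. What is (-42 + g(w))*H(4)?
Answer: 5704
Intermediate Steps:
V(r, F) = 2*F*r (V(r, F) = (2*r)*F = 2*F*r)
w = 5 (w = 3 + 2 = 5)
N(o, t) = 24 (N(o, t) = 2*2*6 = 24)
H(X) = -9 + 8*X
g(h) = 2*h*(24 + h) (g(h) = (h + h)*(h + 24) = (2*h)*(24 + h) = 2*h*(24 + h))
(-42 + g(w))*H(4) = (-42 + 2*5*(24 + 5))*(-9 + 8*4) = (-42 + 2*5*29)*(-9 + 32) = (-42 + 290)*23 = 248*23 = 5704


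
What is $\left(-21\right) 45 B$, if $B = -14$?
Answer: $13230$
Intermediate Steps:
$\left(-21\right) 45 B = \left(-21\right) 45 \left(-14\right) = \left(-945\right) \left(-14\right) = 13230$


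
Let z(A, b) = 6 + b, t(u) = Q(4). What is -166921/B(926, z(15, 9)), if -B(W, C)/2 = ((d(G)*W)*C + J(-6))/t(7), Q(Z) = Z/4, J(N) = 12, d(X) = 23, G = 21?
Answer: 166921/638964 ≈ 0.26124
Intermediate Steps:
Q(Z) = Z/4 (Q(Z) = Z*(1/4) = Z/4)
t(u) = 1 (t(u) = (1/4)*4 = 1)
B(W, C) = -24 - 46*C*W (B(W, C) = -2*((23*W)*C + 12)/1 = -2*(23*C*W + 12) = -2*(12 + 23*C*W) = -24 - 46*C*W)
-166921/B(926, z(15, 9)) = -166921/(-24 - 46*(6 + 9)*926) = -166921/(-24 - 46*15*926) = -166921/(-24 - 638940) = -166921/(-638964) = -166921*(-1/638964) = 166921/638964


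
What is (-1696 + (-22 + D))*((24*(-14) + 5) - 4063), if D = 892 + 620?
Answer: 905164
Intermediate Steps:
D = 1512
(-1696 + (-22 + D))*((24*(-14) + 5) - 4063) = (-1696 + (-22 + 1512))*((24*(-14) + 5) - 4063) = (-1696 + 1490)*((-336 + 5) - 4063) = -206*(-331 - 4063) = -206*(-4394) = 905164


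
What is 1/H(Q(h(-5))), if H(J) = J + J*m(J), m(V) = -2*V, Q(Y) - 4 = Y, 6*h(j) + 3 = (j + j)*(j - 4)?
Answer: -1/666 ≈ -0.0015015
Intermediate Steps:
h(j) = -½ + j*(-4 + j)/3 (h(j) = -½ + ((j + j)*(j - 4))/6 = -½ + ((2*j)*(-4 + j))/6 = -½ + (2*j*(-4 + j))/6 = -½ + j*(-4 + j)/3)
Q(Y) = 4 + Y
H(J) = J - 2*J² (H(J) = J + J*(-2*J) = J - 2*J²)
1/H(Q(h(-5))) = 1/((4 + (-½ - 4/3*(-5) + (⅓)*(-5)²))*(1 - 2*(4 + (-½ - 4/3*(-5) + (⅓)*(-5)²)))) = 1/((4 + (-½ + 20/3 + (⅓)*25))*(1 - 2*(4 + (-½ + 20/3 + (⅓)*25)))) = 1/((4 + (-½ + 20/3 + 25/3))*(1 - 2*(4 + (-½ + 20/3 + 25/3)))) = 1/((4 + 29/2)*(1 - 2*(4 + 29/2))) = 1/(37*(1 - 2*37/2)/2) = 1/(37*(1 - 37)/2) = 1/((37/2)*(-36)) = 1/(-666) = -1/666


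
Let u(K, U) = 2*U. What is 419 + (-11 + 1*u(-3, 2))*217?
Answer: -1100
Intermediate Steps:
419 + (-11 + 1*u(-3, 2))*217 = 419 + (-11 + 1*(2*2))*217 = 419 + (-11 + 1*4)*217 = 419 + (-11 + 4)*217 = 419 - 7*217 = 419 - 1519 = -1100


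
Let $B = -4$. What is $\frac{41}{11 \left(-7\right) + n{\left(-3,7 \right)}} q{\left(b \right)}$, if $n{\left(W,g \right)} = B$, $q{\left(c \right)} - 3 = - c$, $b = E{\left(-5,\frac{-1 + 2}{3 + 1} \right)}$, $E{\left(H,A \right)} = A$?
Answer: $- \frac{451}{324} \approx -1.392$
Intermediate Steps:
$b = \frac{1}{4}$ ($b = \frac{-1 + 2}{3 + 1} = 1 \cdot \frac{1}{4} = \frac{1}{4} \approx 0.25$)
$q{\left(c \right)} = 3 - c$
$n{\left(W,g \right)} = -4$
$\frac{41}{11 \left(-7\right) + n{\left(-3,7 \right)}} q{\left(b \right)} = \frac{41}{11 \left(-7\right) - 4} \left(3 - \frac{1}{4}\right) = \frac{41}{-77 - 4} \left(3 - \frac{1}{4}\right) = \frac{41}{-81} \cdot \frac{11}{4} = 41 \left(- \frac{1}{81}\right) \frac{11}{4} = \left(- \frac{41}{81}\right) \frac{11}{4} = - \frac{451}{324}$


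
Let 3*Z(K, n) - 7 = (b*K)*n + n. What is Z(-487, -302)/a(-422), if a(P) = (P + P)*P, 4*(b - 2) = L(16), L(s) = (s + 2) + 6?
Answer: 392099/356168 ≈ 1.1009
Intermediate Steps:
L(s) = 8 + s (L(s) = (2 + s) + 6 = 8 + s)
b = 8 (b = 2 + (8 + 16)/4 = 2 + (¼)*24 = 2 + 6 = 8)
a(P) = 2*P² (a(P) = (2*P)*P = 2*P²)
Z(K, n) = 7/3 + n/3 + 8*K*n/3 (Z(K, n) = 7/3 + ((8*K)*n + n)/3 = 7/3 + (8*K*n + n)/3 = 7/3 + (n + 8*K*n)/3 = 7/3 + (n/3 + 8*K*n/3) = 7/3 + n/3 + 8*K*n/3)
Z(-487, -302)/a(-422) = (7/3 + (⅓)*(-302) + (8/3)*(-487)*(-302))/((2*(-422)²)) = (7/3 - 302/3 + 1176592/3)/((2*178084)) = 392099/356168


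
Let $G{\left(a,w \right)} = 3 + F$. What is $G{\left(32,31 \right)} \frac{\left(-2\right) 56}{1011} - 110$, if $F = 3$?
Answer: $- \frac{37294}{337} \approx -110.66$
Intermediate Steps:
$G{\left(a,w \right)} = 6$ ($G{\left(a,w \right)} = 3 + 3 = 6$)
$G{\left(32,31 \right)} \frac{\left(-2\right) 56}{1011} - 110 = 6 \frac{\left(-2\right) 56}{1011} - 110 = 6 \left(\left(-112\right) \frac{1}{1011}\right) - 110 = 6 \left(- \frac{112}{1011}\right) - 110 = - \frac{224}{337} - 110 = - \frac{37294}{337}$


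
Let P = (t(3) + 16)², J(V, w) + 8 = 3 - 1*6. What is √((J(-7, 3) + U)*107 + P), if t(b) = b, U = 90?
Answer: √8814 ≈ 93.883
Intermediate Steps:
J(V, w) = -11 (J(V, w) = -8 + (3 - 1*6) = -8 + (3 - 6) = -8 - 3 = -11)
P = 361 (P = (3 + 16)² = 19² = 361)
√((J(-7, 3) + U)*107 + P) = √((-11 + 90)*107 + 361) = √(79*107 + 361) = √(8453 + 361) = √8814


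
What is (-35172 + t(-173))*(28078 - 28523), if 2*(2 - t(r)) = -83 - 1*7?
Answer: 15630625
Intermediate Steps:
t(r) = 47 (t(r) = 2 - (-83 - 1*7)/2 = 2 - (-83 - 7)/2 = 2 - ½*(-90) = 2 + 45 = 47)
(-35172 + t(-173))*(28078 - 28523) = (-35172 + 47)*(28078 - 28523) = -35125*(-445) = 15630625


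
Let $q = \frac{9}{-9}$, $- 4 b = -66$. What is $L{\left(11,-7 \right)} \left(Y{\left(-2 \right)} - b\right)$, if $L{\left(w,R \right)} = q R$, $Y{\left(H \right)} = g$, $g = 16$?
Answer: $- \frac{7}{2} \approx -3.5$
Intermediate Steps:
$b = \frac{33}{2}$ ($b = \left(- \frac{1}{4}\right) \left(-66\right) = \frac{33}{2} \approx 16.5$)
$q = -1$ ($q = 9 \left(- \frac{1}{9}\right) = -1$)
$Y{\left(H \right)} = 16$
$L{\left(w,R \right)} = - R$
$L{\left(11,-7 \right)} \left(Y{\left(-2 \right)} - b\right) = \left(-1\right) \left(-7\right) \left(16 - \frac{33}{2}\right) = 7 \left(16 - \frac{33}{2}\right) = 7 \left(- \frac{1}{2}\right) = - \frac{7}{2}$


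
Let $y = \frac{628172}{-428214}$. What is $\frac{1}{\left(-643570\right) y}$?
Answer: $\frac{214107}{202136327020} \approx 1.0592 \cdot 10^{-6}$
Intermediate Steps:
$y = - \frac{314086}{214107}$ ($y = 628172 \left(- \frac{1}{428214}\right) = - \frac{314086}{214107} \approx -1.467$)
$\frac{1}{\left(-643570\right) y} = \frac{1}{\left(-643570\right) \left(- \frac{314086}{214107}\right)} = \left(- \frac{1}{643570}\right) \left(- \frac{214107}{314086}\right) = \frac{214107}{202136327020}$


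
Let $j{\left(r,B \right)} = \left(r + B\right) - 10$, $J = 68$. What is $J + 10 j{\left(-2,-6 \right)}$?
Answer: $-112$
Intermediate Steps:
$j{\left(r,B \right)} = -10 + B + r$ ($j{\left(r,B \right)} = \left(B + r\right) - 10 = -10 + B + r$)
$J + 10 j{\left(-2,-6 \right)} = 68 + 10 \left(-10 - 6 - 2\right) = 68 + 10 \left(-18\right) = 68 - 180 = -112$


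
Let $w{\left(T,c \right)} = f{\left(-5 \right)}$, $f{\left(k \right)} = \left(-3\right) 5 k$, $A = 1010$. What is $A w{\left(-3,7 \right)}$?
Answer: $75750$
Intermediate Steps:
$f{\left(k \right)} = - 15 k$
$w{\left(T,c \right)} = 75$ ($w{\left(T,c \right)} = \left(-15\right) \left(-5\right) = 75$)
$A w{\left(-3,7 \right)} = 1010 \cdot 75 = 75750$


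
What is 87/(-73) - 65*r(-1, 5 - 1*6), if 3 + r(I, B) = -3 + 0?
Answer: 28383/73 ≈ 388.81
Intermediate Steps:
r(I, B) = -6 (r(I, B) = -3 + (-3 + 0) = -3 - 3 = -6)
87/(-73) - 65*r(-1, 5 - 1*6) = 87/(-73) - 65*(-6) = 87*(-1/73) + 390 = -87/73 + 390 = 28383/73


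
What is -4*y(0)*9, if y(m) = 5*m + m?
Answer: 0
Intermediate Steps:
y(m) = 6*m
-4*y(0)*9 = -24*0*9 = -4*0*9 = 0*9 = 0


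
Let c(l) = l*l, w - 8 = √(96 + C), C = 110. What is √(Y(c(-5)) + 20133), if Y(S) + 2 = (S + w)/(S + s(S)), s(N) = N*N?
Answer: √(340214758 + 26*√206)/130 ≈ 141.88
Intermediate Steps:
s(N) = N²
w = 8 + √206 (w = 8 + √(96 + 110) = 8 + √206 ≈ 22.353)
c(l) = l²
Y(S) = -2 + (8 + S + √206)/(S + S²) (Y(S) = -2 + (S + (8 + √206))/(S + S²) = -2 + (8 + S + √206)/(S + S²))
√(Y(c(-5)) + 20133) = √((8 + √206 - 1*(-5)² - 2*((-5)²)²)/(((-5)²)*(1 + (-5)²)) + 20133) = √((8 + √206 - 1*25 - 2*25²)/(25*(1 + 25)) + 20133) = √((1/25)*(8 + √206 - 25 - 2*625)/26 + 20133) = √((1/25)*(1/26)*(8 + √206 - 25 - 1250) + 20133) = √((1/25)*(1/26)*(-1267 + √206) + 20133) = √((-1267/650 + √206/650) + 20133) = √(13085183/650 + √206/650)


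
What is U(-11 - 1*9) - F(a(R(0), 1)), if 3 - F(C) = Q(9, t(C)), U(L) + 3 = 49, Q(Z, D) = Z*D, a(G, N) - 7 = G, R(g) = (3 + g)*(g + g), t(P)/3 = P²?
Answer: 1366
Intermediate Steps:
t(P) = 3*P²
R(g) = 2*g*(3 + g) (R(g) = (3 + g)*(2*g) = 2*g*(3 + g))
a(G, N) = 7 + G
Q(Z, D) = D*Z
U(L) = 46 (U(L) = -3 + 49 = 46)
F(C) = 3 - 27*C² (F(C) = 3 - 3*C²*9 = 3 - 27*C²)
U(-11 - 1*9) - F(a(R(0), 1)) = 46 - (3 - 27*(7 + 2*0*(3 + 0))²) = 46 - (3 - 27*(7 + 2*0*3)²) = 46 - (3 - 27*(7 + 0)²) = 46 - (3 - 27*7²) = 46 - (3 - 27*49) = 46 - (3 - 1323) = 46 - 1*(-1320) = 46 + 1320 = 1366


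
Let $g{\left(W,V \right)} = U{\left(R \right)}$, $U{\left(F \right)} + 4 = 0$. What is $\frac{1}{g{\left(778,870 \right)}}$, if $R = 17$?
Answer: $- \frac{1}{4} \approx -0.25$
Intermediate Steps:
$U{\left(F \right)} = -4$ ($U{\left(F \right)} = -4 + 0 = -4$)
$g{\left(W,V \right)} = -4$
$\frac{1}{g{\left(778,870 \right)}} = \frac{1}{-4} = - \frac{1}{4}$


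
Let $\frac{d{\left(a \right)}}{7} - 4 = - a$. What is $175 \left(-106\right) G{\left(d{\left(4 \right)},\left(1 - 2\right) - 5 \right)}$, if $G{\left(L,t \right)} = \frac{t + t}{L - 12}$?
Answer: $-18550$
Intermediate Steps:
$d{\left(a \right)} = 28 - 7 a$ ($d{\left(a \right)} = 28 + 7 \left(- a\right) = 28 - 7 a$)
$G{\left(L,t \right)} = \frac{2 t}{-12 + L}$
$175 \left(-106\right) G{\left(d{\left(4 \right)},\left(1 - 2\right) - 5 \right)} = 175 \left(-106\right) \frac{2 \left(\left(1 - 2\right) - 5\right)}{-12 + \left(28 - 28\right)} = - 18550 \frac{2 \left(-1 - 5\right)}{-12 + \left(28 - 28\right)} = - 18550 \cdot 2 \left(-6\right) \frac{1}{-12 + 0} = - 18550 \cdot 2 \left(-6\right) \frac{1}{-12} = - 18550 \cdot 2 \left(-6\right) \left(- \frac{1}{12}\right) = \left(-18550\right) 1 = -18550$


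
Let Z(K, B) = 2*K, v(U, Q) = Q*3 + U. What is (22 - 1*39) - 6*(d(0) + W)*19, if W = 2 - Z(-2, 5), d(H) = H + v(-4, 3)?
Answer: -1271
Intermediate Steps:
v(U, Q) = U + 3*Q (v(U, Q) = 3*Q + U = U + 3*Q)
d(H) = 5 + H (d(H) = H + (-4 + 3*3) = H + (-4 + 9) = H + 5 = 5 + H)
W = 6 (W = 2 - 2*(-2) = 2 - 1*(-4) = 2 + 4 = 6)
(22 - 1*39) - 6*(d(0) + W)*19 = (22 - 1*39) - 6*((5 + 0) + 6)*19 = (22 - 39) - 6*(5 + 6)*19 = -17 - 6*11*19 = -17 - 66*19 = -17 - 1254 = -1271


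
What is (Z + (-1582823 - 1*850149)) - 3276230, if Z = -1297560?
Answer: -7006762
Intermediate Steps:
(Z + (-1582823 - 1*850149)) - 3276230 = (-1297560 + (-1582823 - 1*850149)) - 3276230 = (-1297560 + (-1582823 - 850149)) - 3276230 = (-1297560 - 2432972) - 3276230 = -3730532 - 3276230 = -7006762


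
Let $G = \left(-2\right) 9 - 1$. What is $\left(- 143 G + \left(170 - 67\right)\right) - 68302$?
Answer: $-65482$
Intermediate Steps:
$G = -19$ ($G = -18 - 1 = -19$)
$\left(- 143 G + \left(170 - 67\right)\right) - 68302 = \left(\left(-143\right) \left(-19\right) + \left(170 - 67\right)\right) - 68302 = \left(2717 + 103\right) - 68302 = 2820 - 68302 = -65482$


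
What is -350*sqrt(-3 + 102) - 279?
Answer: -279 - 1050*sqrt(11) ≈ -3761.5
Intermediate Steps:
-350*sqrt(-3 + 102) - 279 = -1050*sqrt(11) - 279 = -279 - 1050*sqrt(11)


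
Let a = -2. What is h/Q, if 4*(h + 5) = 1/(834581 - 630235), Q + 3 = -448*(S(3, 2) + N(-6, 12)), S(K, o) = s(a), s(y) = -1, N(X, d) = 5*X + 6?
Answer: -4086919/9152248648 ≈ -0.00044655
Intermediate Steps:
N(X, d) = 6 + 5*X
S(K, o) = -1
Q = 11197 (Q = -3 - 448*(-1 + (6 + 5*(-6))) = -3 - 448*(-1 + (6 - 30)) = -3 - 448*(-1 - 24) = -3 - 448*(-25) = -3 + 11200 = 11197)
h = -4086919/817384 (h = -5 + 1/(4*(834581 - 630235)) = -5 + (¼)/204346 = -5 + (¼)*(1/204346) = -5 + 1/817384 = -4086919/817384 ≈ -5.0000)
h/Q = -4086919/817384/11197 = -4086919/817384*1/11197 = -4086919/9152248648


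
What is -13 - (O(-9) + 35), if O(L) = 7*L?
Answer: 15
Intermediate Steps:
-13 - (O(-9) + 35) = -13 - (7*(-9) + 35) = -13 - (-63 + 35) = -13 - 1*(-28) = -13 + 28 = 15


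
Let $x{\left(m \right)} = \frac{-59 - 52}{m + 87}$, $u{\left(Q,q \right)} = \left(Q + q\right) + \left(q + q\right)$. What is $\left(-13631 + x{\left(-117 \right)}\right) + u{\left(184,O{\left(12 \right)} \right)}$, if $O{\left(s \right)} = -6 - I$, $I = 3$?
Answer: $- \frac{134703}{10} \approx -13470.0$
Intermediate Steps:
$O{\left(s \right)} = -9$ ($O{\left(s \right)} = -6 - 3 = -9$)
$u{\left(Q,q \right)} = Q + 3 q$ ($u{\left(Q,q \right)} = \left(Q + q\right) + 2 q = Q + 3 q$)
$x{\left(m \right)} = - \frac{111}{87 + m}$
$\left(-13631 + x{\left(-117 \right)}\right) + u{\left(184,O{\left(12 \right)} \right)} = \left(-13631 - \frac{111}{87 - 117}\right) + \left(184 + 3 \left(-9\right)\right) = \left(-13631 - \frac{111}{-30}\right) + \left(184 - 27\right) = \left(-13631 - - \frac{37}{10}\right) + 157 = \left(-13631 + \frac{37}{10}\right) + 157 = - \frac{136273}{10} + 157 = - \frac{134703}{10}$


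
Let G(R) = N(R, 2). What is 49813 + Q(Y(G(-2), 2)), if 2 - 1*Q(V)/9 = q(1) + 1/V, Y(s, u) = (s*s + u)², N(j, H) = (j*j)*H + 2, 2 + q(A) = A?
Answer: 57615039/1156 ≈ 49840.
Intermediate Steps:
q(A) = -2 + A
N(j, H) = 2 + H*j² (N(j, H) = j²*H + 2 = H*j² + 2 = 2 + H*j²)
G(R) = 2 + 2*R²
Y(s, u) = (u + s²)² (Y(s, u) = (s² + u)² = (u + s²)²)
Q(V) = 27 - 9/V (Q(V) = 18 - 9*((-2 + 1) + 1/V) = 18 - 9*(-1 + 1/V) = 18 + (9 - 9/V) = 27 - 9/V)
49813 + Q(Y(G(-2), 2)) = 49813 + (27 - 9/(2 + (2 + 2*(-2)²)²)²) = 49813 + (27 - 9/(2 + (2 + 2*4)²)²) = 49813 + (27 - 9/(2 + (2 + 8)²)²) = 49813 + (27 - 9/(2 + 10²)²) = 49813 + (27 - 9/(2 + 100)²) = 49813 + (27 - 9/(102²)) = 49813 + (27 - 9/10404) = 49813 + (27 - 9*1/10404) = 49813 + (27 - 1/1156) = 49813 + 31211/1156 = 57615039/1156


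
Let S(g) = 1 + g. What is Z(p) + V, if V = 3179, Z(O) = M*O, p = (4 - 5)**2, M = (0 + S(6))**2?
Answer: 3228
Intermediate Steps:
M = 49 (M = (0 + (1 + 6))**2 = (0 + 7)**2 = 7**2 = 49)
p = 1 (p = (-1)**2 = 1)
Z(O) = 49*O
Z(p) + V = 49*1 + 3179 = 49 + 3179 = 3228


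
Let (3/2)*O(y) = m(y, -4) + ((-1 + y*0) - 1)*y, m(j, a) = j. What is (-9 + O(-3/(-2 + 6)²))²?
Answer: 5041/64 ≈ 78.766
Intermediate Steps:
O(y) = -2*y/3 (O(y) = 2*(y + ((-1 + y*0) - 1)*y)/3 = 2*(y + ((-1 + 0) - 1)*y)/3 = 2*(y + (-1 - 1)*y)/3 = 2*(y - 2*y)/3 = 2*(-y)/3 = -2*y/3)
(-9 + O(-3/(-2 + 6)²))² = (-9 - (-2)/((-2 + 6)²))² = (-9 - (-2)/(4²))² = (-9 - (-2)/16)² = (-9 - ⅔*(-3/16))² = (-9 + ⅛)² = (-71/8)² = 5041/64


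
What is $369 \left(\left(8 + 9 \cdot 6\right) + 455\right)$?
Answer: $190773$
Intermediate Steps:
$369 \left(\left(8 + 9 \cdot 6\right) + 455\right) = 369 \left(\left(8 + 54\right) + 455\right) = 369 \left(62 + 455\right) = 369 \cdot 517 = 190773$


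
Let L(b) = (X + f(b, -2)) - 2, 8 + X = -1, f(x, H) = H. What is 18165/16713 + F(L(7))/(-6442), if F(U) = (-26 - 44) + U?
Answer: 39468703/35888382 ≈ 1.0998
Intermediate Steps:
X = -9 (X = -8 - 1 = -9)
L(b) = -13 (L(b) = (-9 - 2) - 2 = -11 - 2 = -13)
F(U) = -70 + U
18165/16713 + F(L(7))/(-6442) = 18165/16713 + (-70 - 13)/(-6442) = 18165*(1/16713) - 83*(-1/6442) = 6055/5571 + 83/6442 = 39468703/35888382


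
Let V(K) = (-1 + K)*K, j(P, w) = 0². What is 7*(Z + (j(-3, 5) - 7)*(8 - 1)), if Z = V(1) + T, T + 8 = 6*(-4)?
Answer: -567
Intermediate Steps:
j(P, w) = 0
V(K) = K*(-1 + K)
T = -32 (T = -8 + 6*(-4) = -8 - 24 = -32)
Z = -32 (Z = 1*(-1 + 1) - 32 = 1*0 - 32 = 0 - 32 = -32)
7*(Z + (j(-3, 5) - 7)*(8 - 1)) = 7*(-32 + (0 - 7)*(8 - 1)) = 7*(-32 - 7*7) = 7*(-32 - 49) = 7*(-81) = -567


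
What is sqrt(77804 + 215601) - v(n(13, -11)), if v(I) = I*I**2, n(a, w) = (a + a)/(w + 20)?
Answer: -17576/729 + sqrt(293405) ≈ 517.56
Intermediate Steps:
n(a, w) = 2*a/(20 + w) (n(a, w) = (2*a)/(20 + w) = 2*a/(20 + w))
v(I) = I**3
sqrt(77804 + 215601) - v(n(13, -11)) = sqrt(77804 + 215601) - (2*13/(20 - 11))**3 = sqrt(293405) - (2*13/9)**3 = sqrt(293405) - (2*13*(1/9))**3 = sqrt(293405) - (26/9)**3 = sqrt(293405) - 1*17576/729 = sqrt(293405) - 17576/729 = -17576/729 + sqrt(293405)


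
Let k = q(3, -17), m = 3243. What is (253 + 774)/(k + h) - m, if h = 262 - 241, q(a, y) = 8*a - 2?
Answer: -138422/43 ≈ -3219.1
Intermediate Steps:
q(a, y) = -2 + 8*a
k = 22 (k = -2 + 8*3 = -2 + 24 = 22)
h = 21
(253 + 774)/(k + h) - m = (253 + 774)/(22 + 21) - 1*3243 = 1027/43 - 3243 = -138422/43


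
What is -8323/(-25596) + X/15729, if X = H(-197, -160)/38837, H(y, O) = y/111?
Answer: 62705718370573/192840992641332 ≈ 0.32517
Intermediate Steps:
H(y, O) = y/111 (H(y, O) = y*(1/111) = y/111)
X = -197/4310907 (X = ((1/111)*(-197))/38837 = -197/111*1/38837 = -197/4310907 ≈ -4.5698e-5)
-8323/(-25596) + X/15729 = -8323/(-25596) - 197/4310907/15729 = -8323*(-1/25596) - 197/4310907*1/15729 = 8323/25596 - 197/67806256203 = 62705718370573/192840992641332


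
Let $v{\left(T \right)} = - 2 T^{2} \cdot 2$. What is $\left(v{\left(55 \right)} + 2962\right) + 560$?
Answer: $-8578$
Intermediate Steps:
$v{\left(T \right)} = - 4 T^{2}$
$\left(v{\left(55 \right)} + 2962\right) + 560 = \left(- 4 \cdot 55^{2} + 2962\right) + 560 = \left(\left(-4\right) 3025 + 2962\right) + 560 = \left(-12100 + 2962\right) + 560 = -9138 + 560 = -8578$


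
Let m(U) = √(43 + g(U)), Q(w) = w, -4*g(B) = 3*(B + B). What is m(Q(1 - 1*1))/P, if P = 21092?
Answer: √43/21092 ≈ 0.00031090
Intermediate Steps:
g(B) = -3*B/2 (g(B) = -3*(B + B)/4 = -3*2*B/4 = -3*B/2)
m(U) = √(43 - 3*U/2)
m(Q(1 - 1*1))/P = (√(172 - 6*(1 - 1*1))/2)/21092 = (√(172 - 6*(1 - 1))/2)*(1/21092) = (√(172 - 6*0)/2)*(1/21092) = (√(172 + 0)/2)*(1/21092) = (√172/2)*(1/21092) = ((2*√43)/2)*(1/21092) = √43*(1/21092) = √43/21092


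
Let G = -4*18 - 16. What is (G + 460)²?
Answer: 138384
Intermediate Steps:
G = -88 (G = -72 - 16 = -88)
(G + 460)² = (-88 + 460)² = 372² = 138384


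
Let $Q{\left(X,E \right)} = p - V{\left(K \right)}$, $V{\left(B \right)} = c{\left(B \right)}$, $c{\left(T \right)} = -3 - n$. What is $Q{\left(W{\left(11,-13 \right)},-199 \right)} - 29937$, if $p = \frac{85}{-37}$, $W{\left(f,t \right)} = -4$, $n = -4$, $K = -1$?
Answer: $- \frac{1107791}{37} \approx -29940.0$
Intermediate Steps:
$c{\left(T \right)} = 1$ ($c{\left(T \right)} = -3 - -4 = -3 + 4 = 1$)
$V{\left(B \right)} = 1$
$p = - \frac{85}{37}$ ($p = 85 \left(- \frac{1}{37}\right) = - \frac{85}{37} \approx -2.2973$)
$Q{\left(X,E \right)} = - \frac{122}{37}$ ($Q{\left(X,E \right)} = - \frac{85}{37} - 1 = - \frac{122}{37}$)
$Q{\left(W{\left(11,-13 \right)},-199 \right)} - 29937 = - \frac{122}{37} - 29937 = - \frac{1107791}{37}$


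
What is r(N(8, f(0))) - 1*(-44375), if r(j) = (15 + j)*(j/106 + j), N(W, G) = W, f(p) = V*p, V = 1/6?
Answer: 2361719/53 ≈ 44561.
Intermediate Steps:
V = ⅙ ≈ 0.16667
f(p) = p/6
r(j) = 107*j*(15 + j)/106 (r(j) = (15 + j)*(j*(1/106) + j) = (15 + j)*(j/106 + j) = (15 + j)*(107*j/106) = 107*j*(15 + j)/106)
r(N(8, f(0))) - 1*(-44375) = (107/106)*8*(15 + 8) - 1*(-44375) = (107/106)*8*23 + 44375 = 9844/53 + 44375 = 2361719/53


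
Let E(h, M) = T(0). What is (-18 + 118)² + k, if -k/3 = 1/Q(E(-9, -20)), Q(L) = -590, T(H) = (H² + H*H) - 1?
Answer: 5900003/590 ≈ 10000.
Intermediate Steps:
T(H) = -1 + 2*H² (T(H) = (H² + H²) - 1 = 2*H² - 1 = -1 + 2*H²)
E(h, M) = -1 (E(h, M) = -1 + 2*0² = -1 + 2*0 = -1 + 0 = -1)
k = 3/590 (k = -3/(-590) = -3*(-1/590) = 3/590 ≈ 0.0050847)
(-18 + 118)² + k = (-18 + 118)² + 3/590 = 100² + 3/590 = 10000 + 3/590 = 5900003/590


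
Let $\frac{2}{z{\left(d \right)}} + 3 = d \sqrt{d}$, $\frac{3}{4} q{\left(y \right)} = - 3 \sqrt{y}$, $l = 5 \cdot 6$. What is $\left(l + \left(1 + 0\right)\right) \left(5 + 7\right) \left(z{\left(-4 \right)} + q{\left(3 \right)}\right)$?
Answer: $- \frac{2232}{73} - 1488 \sqrt{3} + \frac{5952 i}{73} \approx -2607.9 + 81.534 i$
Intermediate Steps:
$l = 30$
$q{\left(y \right)} = - 4 \sqrt{y}$ ($q{\left(y \right)} = \frac{4 \left(- 3 \sqrt{y}\right)}{3} = - 4 \sqrt{y}$)
$z{\left(d \right)} = \frac{2}{-3 + d^{\frac{3}{2}}}$ ($z{\left(d \right)} = \frac{2}{-3 + d \sqrt{d}} = \frac{2}{-3 + d^{\frac{3}{2}}}$)
$\left(l + \left(1 + 0\right)\right) \left(5 + 7\right) \left(z{\left(-4 \right)} + q{\left(3 \right)}\right) = \left(30 + \left(1 + 0\right)\right) \left(5 + 7\right) \left(\frac{2}{-3 + \left(-4\right)^{\frac{3}{2}}} - 4 \sqrt{3}\right) = \left(30 + 1\right) 12 \left(\frac{2}{-3 - 8 i} - 4 \sqrt{3}\right) = 31 \cdot 12 \left(2 \frac{-3 + 8 i}{73} - 4 \sqrt{3}\right) = 372 \left(\frac{2 \left(-3 + 8 i\right)}{73} - 4 \sqrt{3}\right) = 372 \left(- 4 \sqrt{3} + \frac{2 \left(-3 + 8 i\right)}{73}\right) = - 1488 \sqrt{3} + \frac{744 \left(-3 + 8 i\right)}{73}$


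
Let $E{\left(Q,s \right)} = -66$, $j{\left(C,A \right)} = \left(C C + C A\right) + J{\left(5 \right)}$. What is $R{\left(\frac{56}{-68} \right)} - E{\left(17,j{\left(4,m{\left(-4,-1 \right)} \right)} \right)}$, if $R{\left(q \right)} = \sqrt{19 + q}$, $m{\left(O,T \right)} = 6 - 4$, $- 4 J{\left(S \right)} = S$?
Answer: $66 + \frac{\sqrt{5253}}{17} \approx 70.263$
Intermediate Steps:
$J{\left(S \right)} = - \frac{S}{4}$
$m{\left(O,T \right)} = 2$
$j{\left(C,A \right)} = - \frac{5}{4} + C^{2} + A C$ ($j{\left(C,A \right)} = \left(C C + C A\right) - \frac{5}{4} = \left(C^{2} + A C\right) - \frac{5}{4} = - \frac{5}{4} + C^{2} + A C$)
$R{\left(\frac{56}{-68} \right)} - E{\left(17,j{\left(4,m{\left(-4,-1 \right)} \right)} \right)} = \sqrt{19 + \frac{56}{-68}} - -66 = \sqrt{19 + 56 \left(- \frac{1}{68}\right)} + 66 = \sqrt{19 - \frac{14}{17}} + 66 = \sqrt{\frac{309}{17}} + 66 = \frac{\sqrt{5253}}{17} + 66 = 66 + \frac{\sqrt{5253}}{17}$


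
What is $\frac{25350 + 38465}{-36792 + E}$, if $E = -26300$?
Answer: $- \frac{63815}{63092} \approx -1.0115$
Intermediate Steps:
$\frac{25350 + 38465}{-36792 + E} = \frac{25350 + 38465}{-36792 - 26300} = \frac{63815}{-63092} = 63815 \left(- \frac{1}{63092}\right) = - \frac{63815}{63092}$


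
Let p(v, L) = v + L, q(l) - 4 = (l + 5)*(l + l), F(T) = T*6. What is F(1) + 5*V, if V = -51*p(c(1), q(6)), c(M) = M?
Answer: -34929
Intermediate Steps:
F(T) = 6*T
q(l) = 4 + 2*l*(5 + l) (q(l) = 4 + (l + 5)*(l + l) = 4 + (5 + l)*(2*l) = 4 + 2*l*(5 + l))
p(v, L) = L + v
V = -6987 (V = -51*((4 + 2*6**2 + 10*6) + 1) = -51*((4 + 2*36 + 60) + 1) = -51*((4 + 72 + 60) + 1) = -51*(136 + 1) = -51*137 = -6987)
F(1) + 5*V = 6*1 + 5*(-6987) = 6 - 34935 = -34929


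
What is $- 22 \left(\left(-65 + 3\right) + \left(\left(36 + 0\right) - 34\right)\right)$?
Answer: $1320$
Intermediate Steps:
$- 22 \left(\left(-65 + 3\right) + \left(\left(36 + 0\right) - 34\right)\right) = - 22 \left(-62 + \left(36 - 34\right)\right) = - 22 \left(-62 + 2\right) = \left(-22\right) \left(-60\right) = 1320$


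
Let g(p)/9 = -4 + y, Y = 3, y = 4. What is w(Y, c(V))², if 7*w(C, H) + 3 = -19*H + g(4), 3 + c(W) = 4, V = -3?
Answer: 484/49 ≈ 9.8775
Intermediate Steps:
c(W) = 1 (c(W) = -3 + 4 = 1)
g(p) = 0 (g(p) = 9*(-4 + 4) = 9*0 = 0)
w(C, H) = -3/7 - 19*H/7 (w(C, H) = -3/7 + (-19*H + 0)/7 = -3/7 + (-19*H)/7 = -3/7 - 19*H/7)
w(Y, c(V))² = (-3/7 - 19/7*1)² = (-3/7 - 19/7)² = (-22/7)² = 484/49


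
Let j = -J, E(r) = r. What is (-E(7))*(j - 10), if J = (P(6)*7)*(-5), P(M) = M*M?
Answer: -8750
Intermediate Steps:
P(M) = M**2
J = -1260 (J = (6**2*7)*(-5) = (36*7)*(-5) = 252*(-5) = -1260)
j = 1260 (j = -1*(-1260) = 1260)
(-E(7))*(j - 10) = (-1*7)*(1260 - 10) = -7*1250 = -8750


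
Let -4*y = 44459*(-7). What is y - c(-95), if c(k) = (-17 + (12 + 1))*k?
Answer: 309693/4 ≈ 77423.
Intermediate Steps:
c(k) = -4*k (c(k) = (-17 + 13)*k = -4*k)
y = 311213/4 (y = -44459*(-7)/4 = -¼*(-311213) = 311213/4 ≈ 77803.)
y - c(-95) = 311213/4 - (-4)*(-95) = 311213/4 - 1*380 = 311213/4 - 380 = 309693/4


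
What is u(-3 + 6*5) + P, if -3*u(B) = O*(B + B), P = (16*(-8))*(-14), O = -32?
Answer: 2368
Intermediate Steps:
P = 1792 (P = -128*(-14) = 1792)
u(B) = 64*B/3 (u(B) = -(-32)*(B + B)/3 = -(-32)*2*B/3 = -(-64)*B/3 = 64*B/3)
u(-3 + 6*5) + P = 64*(-3 + 6*5)/3 + 1792 = 64*(-3 + 30)/3 + 1792 = (64/3)*27 + 1792 = 576 + 1792 = 2368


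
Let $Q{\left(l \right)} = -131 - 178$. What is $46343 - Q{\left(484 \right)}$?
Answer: $46652$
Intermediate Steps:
$Q{\left(l \right)} = -309$
$46343 - Q{\left(484 \right)} = 46343 - -309 = 46343 + 309 = 46652$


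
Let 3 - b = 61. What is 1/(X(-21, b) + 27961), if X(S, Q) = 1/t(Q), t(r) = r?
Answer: 58/1621737 ≈ 3.5764e-5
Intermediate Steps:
b = -58 (b = 3 - 1*61 = 3 - 61 = -58)
X(S, Q) = 1/Q
1/(X(-21, b) + 27961) = 1/(1/(-58) + 27961) = 1/(-1/58 + 27961) = 1/(1621737/58) = 58/1621737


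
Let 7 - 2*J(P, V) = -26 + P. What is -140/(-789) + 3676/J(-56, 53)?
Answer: 5813188/70221 ≈ 82.784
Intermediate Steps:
J(P, V) = 33/2 - P/2 (J(P, V) = 7/2 - (-26 + P)/2 = 7/2 + (13 - P/2) = 33/2 - P/2)
-140/(-789) + 3676/J(-56, 53) = -140/(-789) + 3676/(33/2 - 1/2*(-56)) = -140*(-1/789) + 3676/(33/2 + 28) = 140/789 + 3676/(89/2) = 140/789 + 3676*(2/89) = 140/789 + 7352/89 = 5813188/70221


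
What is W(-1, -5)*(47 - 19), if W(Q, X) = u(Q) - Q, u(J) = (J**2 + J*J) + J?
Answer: 56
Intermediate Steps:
u(J) = J + 2*J**2 (u(J) = (J**2 + J**2) + J = 2*J**2 + J = J + 2*J**2)
W(Q, X) = -Q + Q*(1 + 2*Q) (W(Q, X) = Q*(1 + 2*Q) - Q = -Q + Q*(1 + 2*Q))
W(-1, -5)*(47 - 19) = (2*(-1)**2)*(47 - 19) = (2*1)*28 = 2*28 = 56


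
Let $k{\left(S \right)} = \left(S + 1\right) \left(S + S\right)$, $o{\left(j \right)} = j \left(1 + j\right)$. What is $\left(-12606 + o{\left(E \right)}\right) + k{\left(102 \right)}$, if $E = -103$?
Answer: $18912$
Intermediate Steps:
$k{\left(S \right)} = 2 S \left(1 + S\right)$ ($k{\left(S \right)} = \left(1 + S\right) 2 S = 2 S \left(1 + S\right)$)
$\left(-12606 + o{\left(E \right)}\right) + k{\left(102 \right)} = \left(-12606 - 103 \left(1 - 103\right)\right) + 2 \cdot 102 \left(1 + 102\right) = \left(-12606 - -10506\right) + 2 \cdot 102 \cdot 103 = \left(-12606 + 10506\right) + 21012 = -2100 + 21012 = 18912$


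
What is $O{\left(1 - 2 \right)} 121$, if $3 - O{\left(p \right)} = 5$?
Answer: $-242$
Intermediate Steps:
$O{\left(p \right)} = -2$ ($O{\left(p \right)} = 3 - 5 = -2$)
$O{\left(1 - 2 \right)} 121 = \left(-2\right) 121 = -242$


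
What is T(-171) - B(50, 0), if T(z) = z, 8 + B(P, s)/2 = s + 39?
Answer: -233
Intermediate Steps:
B(P, s) = 62 + 2*s (B(P, s) = -16 + 2*(s + 39) = -16 + 2*(39 + s) = -16 + (78 + 2*s) = 62 + 2*s)
T(-171) - B(50, 0) = -171 - (62 + 2*0) = -171 - (62 + 0) = -171 - 1*62 = -171 - 62 = -233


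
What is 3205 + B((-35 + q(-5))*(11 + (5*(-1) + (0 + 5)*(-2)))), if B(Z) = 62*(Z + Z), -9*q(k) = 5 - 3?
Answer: 186077/9 ≈ 20675.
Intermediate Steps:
q(k) = -2/9 (q(k) = -(5 - 3)/9 = -1/9*2 = -2/9)
B(Z) = 124*Z (B(Z) = 62*(2*Z) = 124*Z)
3205 + B((-35 + q(-5))*(11 + (5*(-1) + (0 + 5)*(-2)))) = 3205 + 124*((-35 - 2/9)*(11 + (5*(-1) + (0 + 5)*(-2)))) = 3205 + 124*(-317*(11 + (-5 + 5*(-2)))/9) = 3205 + 124*(-317*(11 + (-5 - 10))/9) = 3205 + 124*(-317*(11 - 15)/9) = 3205 + 124*(-317/9*(-4)) = 3205 + 124*(1268/9) = 3205 + 157232/9 = 186077/9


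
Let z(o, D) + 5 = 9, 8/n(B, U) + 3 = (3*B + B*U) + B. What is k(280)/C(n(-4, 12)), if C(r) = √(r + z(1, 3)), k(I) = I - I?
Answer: 0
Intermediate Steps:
n(B, U) = 8/(-3 + 4*B + B*U) (n(B, U) = 8/(-3 + ((3*B + B*U) + B)) = 8/(-3 + (4*B + B*U)) = 8/(-3 + 4*B + B*U))
z(o, D) = 4 (z(o, D) = -5 + 9 = 4)
k(I) = 0
C(r) = √(4 + r) (C(r) = √(r + 4) = √(4 + r))
k(280)/C(n(-4, 12)) = 0/(√(4 + 8/(-3 + 4*(-4) - 4*12))) = 0/(√(4 + 8/(-3 - 16 - 48))) = 0/(√(4 + 8/(-67))) = 0/(√(4 + 8*(-1/67))) = 0/(√(4 - 8/67)) = 0/(√(260/67)) = 0/((2*√4355/67)) = 0*(√4355/130) = 0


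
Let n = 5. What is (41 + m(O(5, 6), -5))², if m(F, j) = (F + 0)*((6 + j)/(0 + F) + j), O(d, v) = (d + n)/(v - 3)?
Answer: 5776/9 ≈ 641.78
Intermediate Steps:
O(d, v) = (5 + d)/(-3 + v) (O(d, v) = (d + 5)/(v - 3) = (5 + d)/(-3 + v))
m(F, j) = F*(j + (6 + j)/F) (m(F, j) = F*((6 + j)/F + j) = F*(j + (6 + j)/F))
(41 + m(O(5, 6), -5))² = (41 + (6 - 5 + ((5 + 5)/(-3 + 6))*(-5)))² = (41 + (6 - 5 + (10/3)*(-5)))² = (41 + (6 - 5 - 50/3))² = (41 - 47/3)² = (76/3)² = 5776/9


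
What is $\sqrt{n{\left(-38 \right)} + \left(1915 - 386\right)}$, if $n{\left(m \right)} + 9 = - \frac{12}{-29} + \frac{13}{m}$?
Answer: $\frac{\sqrt{1845981138}}{1102} \approx 38.988$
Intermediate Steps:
$n{\left(m \right)} = - \frac{249}{29} + \frac{13}{m}$ ($n{\left(m \right)} = -9 + \left(- \frac{12}{-29} + \frac{13}{m}\right) = -9 + \left(\left(-12\right) \left(- \frac{1}{29}\right) + \frac{13}{m}\right) = -9 + \left(\frac{12}{29} + \frac{13}{m}\right) = - \frac{249}{29} + \frac{13}{m}$)
$\sqrt{n{\left(-38 \right)} + \left(1915 - 386\right)} = \sqrt{\left(- \frac{249}{29} + \frac{13}{-38}\right) + \left(1915 - 386\right)} = \sqrt{\left(- \frac{249}{29} + 13 \left(- \frac{1}{38}\right)\right) + \left(1915 - 386\right)} = \sqrt{\left(- \frac{249}{29} - \frac{13}{38}\right) + 1529} = \sqrt{- \frac{9839}{1102} + 1529} = \sqrt{\frac{1675119}{1102}} = \frac{\sqrt{1845981138}}{1102}$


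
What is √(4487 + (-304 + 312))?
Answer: √4495 ≈ 67.045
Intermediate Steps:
√(4487 + (-304 + 312)) = √(4487 + 8) = √4495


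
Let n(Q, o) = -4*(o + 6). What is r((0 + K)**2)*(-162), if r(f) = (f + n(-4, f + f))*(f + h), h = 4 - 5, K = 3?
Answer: 112752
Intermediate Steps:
n(Q, o) = -24 - 4*o (n(Q, o) = -4*(6 + o) = -24 - 4*o)
h = -1
r(f) = (-1 + f)*(-24 - 7*f) (r(f) = (f + (-24 - 4*(f + f)))*(f - 1) = (f + (-24 - 8*f))*(-1 + f) = (-24 - 7*f)*(-1 + f) = (-1 + f)*(-24 - 7*f))
r((0 + K)**2)*(-162) = (24 - 17*(0 + 3)**2 - 7*(0 + 3)**4)*(-162) = (24 - 17*3**2 - 7*(3**2)**2)*(-162) = (24 - 17*9 - 7*9**2)*(-162) = (24 - 153 - 7*81)*(-162) = (24 - 153 - 567)*(-162) = -696*(-162) = 112752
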